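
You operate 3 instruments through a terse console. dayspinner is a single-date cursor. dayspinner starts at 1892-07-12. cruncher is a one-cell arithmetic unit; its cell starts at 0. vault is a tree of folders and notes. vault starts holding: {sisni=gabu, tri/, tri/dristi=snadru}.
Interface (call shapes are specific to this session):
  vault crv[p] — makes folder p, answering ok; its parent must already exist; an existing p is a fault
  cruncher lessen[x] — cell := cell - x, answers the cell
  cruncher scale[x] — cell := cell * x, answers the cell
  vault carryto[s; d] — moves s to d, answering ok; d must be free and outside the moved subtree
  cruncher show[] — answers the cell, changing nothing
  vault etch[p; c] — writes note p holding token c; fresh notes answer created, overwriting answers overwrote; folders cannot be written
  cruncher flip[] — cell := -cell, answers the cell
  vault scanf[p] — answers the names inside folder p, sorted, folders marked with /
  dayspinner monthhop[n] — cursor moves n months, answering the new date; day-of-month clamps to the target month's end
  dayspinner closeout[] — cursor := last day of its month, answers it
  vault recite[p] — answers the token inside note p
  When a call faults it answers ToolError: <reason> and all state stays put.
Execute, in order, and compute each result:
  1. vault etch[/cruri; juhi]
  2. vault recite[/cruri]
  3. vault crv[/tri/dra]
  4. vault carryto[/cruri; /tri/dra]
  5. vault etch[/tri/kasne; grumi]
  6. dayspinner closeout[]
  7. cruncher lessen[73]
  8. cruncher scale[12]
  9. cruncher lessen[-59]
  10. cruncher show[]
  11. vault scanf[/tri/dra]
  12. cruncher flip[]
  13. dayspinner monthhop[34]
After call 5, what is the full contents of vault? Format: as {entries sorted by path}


~$ vault etch p: /cruri c: juhi
= created
~$ vault recite p: /cruri
= juhi
~$ vault crv p: /tri/dra
= ok
~$ vault carryto s: /cruri d: /tri/dra
= ToolError: exists
~$ vault etch p: /tri/kasne c: grumi
= created
~$ dayspinner closeout
= 1892-07-31
~$ cruncher lessen x: 73
= -73
~$ cruncher scale x: 12
= -876
~$ cruncher lessen x: -59
= -817
~$ cruncher show
= -817
~$ vault scanf p: /tri/dra
= []
~$ cruncher flip
= 817
~$ dayspinner monthhop n: 34
= 1895-05-31

Answer: {cruri=juhi, sisni=gabu, tri/, tri/dra/, tri/dristi=snadru, tri/kasne=grumi}


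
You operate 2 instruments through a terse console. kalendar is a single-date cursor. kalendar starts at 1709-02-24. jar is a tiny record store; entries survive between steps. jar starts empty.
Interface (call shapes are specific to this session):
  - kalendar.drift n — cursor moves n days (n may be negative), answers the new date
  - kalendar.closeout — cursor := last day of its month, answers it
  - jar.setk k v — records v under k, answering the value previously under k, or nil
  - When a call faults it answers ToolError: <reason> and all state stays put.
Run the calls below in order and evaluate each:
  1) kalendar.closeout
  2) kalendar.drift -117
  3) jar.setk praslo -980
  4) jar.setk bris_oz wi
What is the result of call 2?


Answer: 1708-11-03

Derivation:
Next I call kalendar.closeout(), → 1709-02-28.
Next I call kalendar.drift using n: -117, and get 1708-11-03.
I call jar.setk using k: praslo, v: -980, → nil.
Invoking jar.setk using k: bris_oz, v: wi, → nil.


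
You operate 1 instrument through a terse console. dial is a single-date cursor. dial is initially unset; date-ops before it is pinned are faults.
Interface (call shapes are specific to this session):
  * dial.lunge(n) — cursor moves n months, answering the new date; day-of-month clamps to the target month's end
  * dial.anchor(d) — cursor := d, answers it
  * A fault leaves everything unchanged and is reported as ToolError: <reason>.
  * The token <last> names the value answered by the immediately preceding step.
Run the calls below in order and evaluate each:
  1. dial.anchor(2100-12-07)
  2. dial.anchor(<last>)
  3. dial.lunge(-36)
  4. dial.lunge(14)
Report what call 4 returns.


! 1. dial.anchor(d=2100-12-07) => 2100-12-07
! 2. dial.anchor(d=<last>) => 2100-12-07
! 3. dial.lunge(n=-36) => 2097-12-07
! 4. dial.lunge(n=14) => 2099-02-07

Answer: 2099-02-07


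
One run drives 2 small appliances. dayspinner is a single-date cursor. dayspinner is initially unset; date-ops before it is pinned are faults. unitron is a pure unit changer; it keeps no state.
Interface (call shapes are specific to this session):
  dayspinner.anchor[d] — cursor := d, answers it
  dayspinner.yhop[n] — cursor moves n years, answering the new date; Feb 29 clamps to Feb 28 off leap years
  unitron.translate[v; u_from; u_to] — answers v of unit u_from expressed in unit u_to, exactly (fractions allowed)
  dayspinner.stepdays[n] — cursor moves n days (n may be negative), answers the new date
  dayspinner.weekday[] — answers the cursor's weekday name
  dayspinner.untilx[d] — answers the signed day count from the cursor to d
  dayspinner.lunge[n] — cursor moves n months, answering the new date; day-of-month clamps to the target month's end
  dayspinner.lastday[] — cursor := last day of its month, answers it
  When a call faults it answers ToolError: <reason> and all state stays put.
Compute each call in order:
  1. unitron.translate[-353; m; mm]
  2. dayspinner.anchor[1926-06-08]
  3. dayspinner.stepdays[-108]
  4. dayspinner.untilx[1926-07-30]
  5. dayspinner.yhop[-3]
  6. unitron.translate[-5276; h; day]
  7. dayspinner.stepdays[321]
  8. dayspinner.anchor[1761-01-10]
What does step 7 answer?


Answer: 1924-01-07

Derivation:
I call translate with -353, m, mm, → -353000.
Then anchor with 1926-06-08, giving 1926-06-08.
Using stepdays with -108, yielding 1926-02-20.
Calling untilx with 1926-07-30: 160.
Invoking yhop with -3, yielding 1923-02-20.
I try translate with -5276, h, day: -1319/6.
I invoke stepdays with 321, yielding 1924-01-07.
I call anchor with 1761-01-10, — result: 1761-01-10.


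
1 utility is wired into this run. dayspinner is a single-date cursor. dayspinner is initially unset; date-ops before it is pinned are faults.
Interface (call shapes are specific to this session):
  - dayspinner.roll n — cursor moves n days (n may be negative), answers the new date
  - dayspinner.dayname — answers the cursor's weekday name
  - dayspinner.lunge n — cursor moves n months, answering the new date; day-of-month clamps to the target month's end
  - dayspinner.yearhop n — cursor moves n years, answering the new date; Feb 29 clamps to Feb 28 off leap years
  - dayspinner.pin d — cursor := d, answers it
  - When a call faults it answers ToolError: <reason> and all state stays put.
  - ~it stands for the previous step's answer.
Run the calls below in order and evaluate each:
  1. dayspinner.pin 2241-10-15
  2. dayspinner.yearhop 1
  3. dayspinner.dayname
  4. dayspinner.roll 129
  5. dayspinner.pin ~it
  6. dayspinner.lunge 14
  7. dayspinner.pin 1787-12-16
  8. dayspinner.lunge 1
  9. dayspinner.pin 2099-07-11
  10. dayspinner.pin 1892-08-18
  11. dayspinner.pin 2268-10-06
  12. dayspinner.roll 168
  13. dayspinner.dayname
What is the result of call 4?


Using pin with d='2241-10-15', which returns 2241-10-15.
Using yearhop with n='1', which returns 2242-10-15.
Invoking dayname, yielding Saturday.
Next I call roll with n='129': 2243-02-21.
Next I call pin with d='~it', and see 2243-02-21.
I use lunge with n='14', yielding 2244-04-21.
Invoking pin with d='1787-12-16', giving 1787-12-16.
I call lunge with n='1', — result: 1788-01-16.
I use pin with d='2099-07-11', and observe 2099-07-11.
I use pin with d='1892-08-18', and get 1892-08-18.
Invoking pin with d='2268-10-06', which returns 2268-10-06.
I use roll with n='168', giving 2269-03-23.
I call dayname(), which returns Tuesday.

Answer: 2243-02-21


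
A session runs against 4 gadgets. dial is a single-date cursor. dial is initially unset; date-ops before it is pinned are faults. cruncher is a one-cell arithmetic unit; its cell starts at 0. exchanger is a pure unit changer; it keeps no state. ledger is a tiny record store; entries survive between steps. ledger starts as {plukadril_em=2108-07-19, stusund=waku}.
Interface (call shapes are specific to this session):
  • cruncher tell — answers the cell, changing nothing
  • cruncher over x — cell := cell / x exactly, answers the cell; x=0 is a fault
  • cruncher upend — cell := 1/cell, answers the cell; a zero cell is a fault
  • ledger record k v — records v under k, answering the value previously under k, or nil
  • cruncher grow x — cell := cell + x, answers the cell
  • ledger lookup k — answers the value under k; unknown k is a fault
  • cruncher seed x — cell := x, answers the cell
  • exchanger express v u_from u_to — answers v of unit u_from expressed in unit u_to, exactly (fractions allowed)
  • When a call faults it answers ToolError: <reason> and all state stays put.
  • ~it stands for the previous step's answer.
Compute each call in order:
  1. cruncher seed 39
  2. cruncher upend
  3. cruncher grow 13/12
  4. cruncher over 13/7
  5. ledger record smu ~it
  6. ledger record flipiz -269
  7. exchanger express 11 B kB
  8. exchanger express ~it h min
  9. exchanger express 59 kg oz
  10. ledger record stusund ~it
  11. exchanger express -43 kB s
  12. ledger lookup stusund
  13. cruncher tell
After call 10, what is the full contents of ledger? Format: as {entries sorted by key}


Answer: {flipiz=-269, plukadril_em=2108-07-19, smu=1211/2028, stusund=94400000000/45359237}

Derivation:
$ cruncher seed 39
:: 39
$ cruncher upend
:: 1/39
$ cruncher grow 13/12
:: 173/156
$ cruncher over 13/7
:: 1211/2028
$ ledger record smu ~it
:: nil
$ ledger record flipiz -269
:: nil
$ exchanger express 11 B kB
:: 11/1000
$ exchanger express ~it h min
:: 33/50
$ exchanger express 59 kg oz
:: 94400000000/45359237
$ ledger record stusund ~it
:: waku
$ exchanger express -43 kB s
:: ToolError: incompatible units
$ ledger lookup stusund
:: 94400000000/45359237
$ cruncher tell
:: 1211/2028


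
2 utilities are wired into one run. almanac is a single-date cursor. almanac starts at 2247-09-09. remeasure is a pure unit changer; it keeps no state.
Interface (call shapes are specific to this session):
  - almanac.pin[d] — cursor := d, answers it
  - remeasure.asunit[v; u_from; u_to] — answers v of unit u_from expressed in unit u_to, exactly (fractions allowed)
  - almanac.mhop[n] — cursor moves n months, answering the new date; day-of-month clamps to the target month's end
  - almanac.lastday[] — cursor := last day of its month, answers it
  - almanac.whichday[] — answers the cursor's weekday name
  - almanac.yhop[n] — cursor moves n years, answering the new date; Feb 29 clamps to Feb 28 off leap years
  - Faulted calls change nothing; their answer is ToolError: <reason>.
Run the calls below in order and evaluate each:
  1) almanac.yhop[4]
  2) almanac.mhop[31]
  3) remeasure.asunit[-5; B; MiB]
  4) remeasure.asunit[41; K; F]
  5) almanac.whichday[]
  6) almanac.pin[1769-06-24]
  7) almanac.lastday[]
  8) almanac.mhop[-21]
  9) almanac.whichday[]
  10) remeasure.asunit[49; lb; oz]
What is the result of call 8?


Act: yhop[4]
Obs: 2251-09-09
Act: mhop[31]
Obs: 2254-04-09
Act: asunit[-5; B; MiB]
Obs: -5/1048576
Act: asunit[41; K; F]
Obs: -38587/100
Act: whichday[]
Obs: Sunday
Act: pin[1769-06-24]
Obs: 1769-06-24
Act: lastday[]
Obs: 1769-06-30
Act: mhop[-21]
Obs: 1767-09-30
Act: whichday[]
Obs: Wednesday
Act: asunit[49; lb; oz]
Obs: 784

Answer: 1767-09-30


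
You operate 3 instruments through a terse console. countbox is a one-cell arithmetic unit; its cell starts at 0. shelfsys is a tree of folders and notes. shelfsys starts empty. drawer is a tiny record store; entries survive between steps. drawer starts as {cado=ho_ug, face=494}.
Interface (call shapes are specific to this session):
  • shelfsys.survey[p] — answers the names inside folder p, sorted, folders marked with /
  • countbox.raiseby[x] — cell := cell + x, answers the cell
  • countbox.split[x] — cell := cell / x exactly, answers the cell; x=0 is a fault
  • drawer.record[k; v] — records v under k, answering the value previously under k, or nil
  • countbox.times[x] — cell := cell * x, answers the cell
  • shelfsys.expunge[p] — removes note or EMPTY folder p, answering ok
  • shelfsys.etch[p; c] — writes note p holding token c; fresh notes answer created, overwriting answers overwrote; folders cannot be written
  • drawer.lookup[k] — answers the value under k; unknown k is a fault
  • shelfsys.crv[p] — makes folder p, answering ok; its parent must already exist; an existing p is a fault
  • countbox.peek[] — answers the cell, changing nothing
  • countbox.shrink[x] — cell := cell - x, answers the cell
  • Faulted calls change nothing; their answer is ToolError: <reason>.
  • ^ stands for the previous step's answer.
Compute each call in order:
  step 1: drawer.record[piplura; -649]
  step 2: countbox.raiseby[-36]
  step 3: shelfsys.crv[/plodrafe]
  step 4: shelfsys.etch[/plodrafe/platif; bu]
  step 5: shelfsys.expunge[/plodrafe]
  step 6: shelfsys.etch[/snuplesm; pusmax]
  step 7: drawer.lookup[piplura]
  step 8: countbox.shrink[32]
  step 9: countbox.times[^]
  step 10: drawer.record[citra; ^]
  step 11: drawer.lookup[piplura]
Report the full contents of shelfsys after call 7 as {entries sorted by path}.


Answer: {plodrafe/, plodrafe/platif=bu, snuplesm=pusmax}

Derivation:
Then record passing piplura, -649, and get nil.
I run raiseby passing -36, and see -36.
Calling crv passing /plodrafe, and get ok.
I invoke etch passing /plodrafe/platif, bu, and see created.
Then expunge passing /plodrafe, and see ToolError: not empty.
Next I call etch passing /snuplesm, pusmax, — result: created.
I try lookup passing piplura: -649.
Then shrink passing 32: -68.
Now I run times passing ^: 4624.
Calling record passing citra, ^, and get nil.
I run lookup passing piplura, — result: -649.


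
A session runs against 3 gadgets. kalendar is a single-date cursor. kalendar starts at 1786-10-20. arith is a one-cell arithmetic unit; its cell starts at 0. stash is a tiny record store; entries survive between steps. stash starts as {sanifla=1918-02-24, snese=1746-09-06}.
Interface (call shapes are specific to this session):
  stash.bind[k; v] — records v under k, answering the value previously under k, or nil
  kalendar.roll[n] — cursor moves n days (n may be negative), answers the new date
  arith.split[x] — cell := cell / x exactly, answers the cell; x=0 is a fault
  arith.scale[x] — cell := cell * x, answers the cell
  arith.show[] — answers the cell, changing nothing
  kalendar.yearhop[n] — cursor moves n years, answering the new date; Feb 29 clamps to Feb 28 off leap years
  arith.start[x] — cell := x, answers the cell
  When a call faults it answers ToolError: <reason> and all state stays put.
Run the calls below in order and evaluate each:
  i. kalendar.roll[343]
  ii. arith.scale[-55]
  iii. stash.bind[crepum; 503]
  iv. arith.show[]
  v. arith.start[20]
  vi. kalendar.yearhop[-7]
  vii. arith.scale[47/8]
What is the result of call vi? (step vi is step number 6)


# 1. kalendar.roll(n=343) -> 1787-09-28
# 2. arith.scale(x=-55) -> 0
# 3. stash.bind(k=crepum, v=503) -> nil
# 4. arith.show() -> 0
# 5. arith.start(x=20) -> 20
# 6. kalendar.yearhop(n=-7) -> 1780-09-28
# 7. arith.scale(x=47/8) -> 235/2

Answer: 1780-09-28


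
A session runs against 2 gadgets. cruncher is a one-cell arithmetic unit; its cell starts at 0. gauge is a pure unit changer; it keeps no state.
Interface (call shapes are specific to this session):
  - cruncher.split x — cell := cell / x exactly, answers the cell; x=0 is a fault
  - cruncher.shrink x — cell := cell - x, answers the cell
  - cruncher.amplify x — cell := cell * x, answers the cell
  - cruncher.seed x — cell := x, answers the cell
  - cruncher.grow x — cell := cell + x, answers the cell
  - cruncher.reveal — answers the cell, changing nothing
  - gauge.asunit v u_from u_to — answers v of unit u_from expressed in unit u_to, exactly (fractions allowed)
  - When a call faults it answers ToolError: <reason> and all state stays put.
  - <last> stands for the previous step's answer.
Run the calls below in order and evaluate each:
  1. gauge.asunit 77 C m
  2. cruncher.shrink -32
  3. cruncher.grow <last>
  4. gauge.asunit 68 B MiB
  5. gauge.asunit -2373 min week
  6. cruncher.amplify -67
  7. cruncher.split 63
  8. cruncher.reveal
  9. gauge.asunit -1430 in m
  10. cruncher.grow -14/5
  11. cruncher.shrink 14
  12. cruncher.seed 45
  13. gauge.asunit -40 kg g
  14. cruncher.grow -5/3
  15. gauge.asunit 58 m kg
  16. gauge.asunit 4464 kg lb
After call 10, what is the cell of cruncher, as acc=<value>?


I run gauge.asunit using 77, C, m, giving ToolError: incompatible units.
Calling cruncher.shrink using -32, and see 32.
I call cruncher.grow using <last>, and see 64.
I call gauge.asunit using 68, B, MiB: 17/262144.
Using gauge.asunit using -2373, min, week: -113/480.
Using cruncher.amplify using -67: -4288.
Using cruncher.split using 63: -4288/63.
I try cruncher.reveal, giving -4288/63.
I use gauge.asunit using -1430, in, m, which returns -18161/500.
Calling cruncher.grow using -14/5, yielding -22322/315.
Using cruncher.shrink using 14: -26732/315.
Using cruncher.seed using 45, which returns 45.
Invoking gauge.asunit using -40, kg, g, and get -40000.
I invoke cruncher.grow using -5/3, and get 130/3.
I call gauge.asunit using 58, m, kg, → ToolError: incompatible units.
I try gauge.asunit using 4464, kg, lb, and get 446400000000/45359237.

Answer: acc=-22322/315


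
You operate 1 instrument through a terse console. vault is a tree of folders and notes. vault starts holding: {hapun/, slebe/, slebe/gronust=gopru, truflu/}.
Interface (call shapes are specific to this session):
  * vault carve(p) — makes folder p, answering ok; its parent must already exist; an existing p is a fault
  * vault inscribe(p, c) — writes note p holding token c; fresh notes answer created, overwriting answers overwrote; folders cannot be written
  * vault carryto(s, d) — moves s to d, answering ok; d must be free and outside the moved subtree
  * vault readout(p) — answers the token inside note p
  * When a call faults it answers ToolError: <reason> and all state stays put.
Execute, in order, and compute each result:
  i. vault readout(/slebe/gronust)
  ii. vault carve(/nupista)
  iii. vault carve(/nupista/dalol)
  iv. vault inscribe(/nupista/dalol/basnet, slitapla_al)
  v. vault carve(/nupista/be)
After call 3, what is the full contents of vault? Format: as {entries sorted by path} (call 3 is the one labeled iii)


I try vault readout with p='/slebe/gronust', giving gopru.
I call vault carve with p='/nupista', — result: ok.
Then vault carve with p='/nupista/dalol', → ok.
Using vault inscribe with p='/nupista/dalol/basnet', c='slitapla_al', — result: created.
I use vault carve with p='/nupista/be', and observe ok.

Answer: {hapun/, nupista/, nupista/dalol/, slebe/, slebe/gronust=gopru, truflu/}


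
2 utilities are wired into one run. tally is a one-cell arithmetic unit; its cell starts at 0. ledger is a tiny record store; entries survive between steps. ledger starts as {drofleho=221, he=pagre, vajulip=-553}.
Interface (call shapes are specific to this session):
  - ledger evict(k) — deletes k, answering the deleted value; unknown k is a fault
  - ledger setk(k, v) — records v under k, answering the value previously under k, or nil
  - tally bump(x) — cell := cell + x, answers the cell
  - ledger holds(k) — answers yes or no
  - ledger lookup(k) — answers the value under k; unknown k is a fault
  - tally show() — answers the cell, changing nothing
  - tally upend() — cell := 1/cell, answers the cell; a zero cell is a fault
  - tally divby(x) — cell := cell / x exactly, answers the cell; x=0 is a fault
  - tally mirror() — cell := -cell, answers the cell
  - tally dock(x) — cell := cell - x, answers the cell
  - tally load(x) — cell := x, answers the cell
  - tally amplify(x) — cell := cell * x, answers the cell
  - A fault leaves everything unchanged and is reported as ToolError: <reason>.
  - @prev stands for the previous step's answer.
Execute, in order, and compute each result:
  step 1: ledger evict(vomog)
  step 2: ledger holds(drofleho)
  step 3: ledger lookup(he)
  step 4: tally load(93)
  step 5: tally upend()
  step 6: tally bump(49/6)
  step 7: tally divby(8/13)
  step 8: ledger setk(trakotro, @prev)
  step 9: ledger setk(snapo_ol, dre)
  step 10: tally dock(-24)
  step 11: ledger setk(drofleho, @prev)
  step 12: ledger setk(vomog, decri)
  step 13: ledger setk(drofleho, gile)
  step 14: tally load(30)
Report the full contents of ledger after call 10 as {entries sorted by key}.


I invoke ledger evict using k→vomog, and get ToolError: no such key vomog.
I run ledger holds using k→drofleho, and get yes.
Invoking ledger lookup using k→he, giving pagre.
Next I call tally load using x→93, which returns 93.
I try tally upend, and see 1/93.
I run tally bump using x→49/6, → 507/62.
I run tally divby using x→8/13, giving 6591/496.
Calling ledger setk using k→trakotro, v→@prev, — result: nil.
Using ledger setk using k→snapo_ol, v→dre, giving nil.
Using tally dock using x→-24, yielding 18495/496.
I try ledger setk using k→drofleho, v→@prev: 221.
Now I run ledger setk using k→vomog, v→decri, which returns nil.
Calling ledger setk using k→drofleho, v→gile, which returns 18495/496.
Calling tally load using x→30, giving 30.

Answer: {drofleho=221, he=pagre, snapo_ol=dre, trakotro=6591/496, vajulip=-553}


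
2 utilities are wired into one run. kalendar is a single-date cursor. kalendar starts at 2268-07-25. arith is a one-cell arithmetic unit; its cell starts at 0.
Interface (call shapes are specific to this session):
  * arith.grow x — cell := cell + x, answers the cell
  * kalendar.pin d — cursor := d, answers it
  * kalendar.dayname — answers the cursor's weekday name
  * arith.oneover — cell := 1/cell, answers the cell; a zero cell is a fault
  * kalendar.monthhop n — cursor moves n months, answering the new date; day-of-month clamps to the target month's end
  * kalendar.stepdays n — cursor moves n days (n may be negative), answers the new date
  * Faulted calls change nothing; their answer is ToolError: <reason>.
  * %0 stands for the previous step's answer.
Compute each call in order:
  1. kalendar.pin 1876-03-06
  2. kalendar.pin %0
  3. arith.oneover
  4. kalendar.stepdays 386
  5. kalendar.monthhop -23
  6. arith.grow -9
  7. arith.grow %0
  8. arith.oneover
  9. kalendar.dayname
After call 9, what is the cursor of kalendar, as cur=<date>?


CALL pin[d='1876-03-06']
RET  1876-03-06
CALL pin[d='%0']
RET  1876-03-06
CALL oneover[]
RET  ToolError: reciprocal of zero
CALL stepdays[n='386']
RET  1877-03-27
CALL monthhop[n='-23']
RET  1875-04-27
CALL grow[x='-9']
RET  -9
CALL grow[x='%0']
RET  -18
CALL oneover[]
RET  -1/18
CALL dayname[]
RET  Tuesday

Answer: cur=1875-04-27


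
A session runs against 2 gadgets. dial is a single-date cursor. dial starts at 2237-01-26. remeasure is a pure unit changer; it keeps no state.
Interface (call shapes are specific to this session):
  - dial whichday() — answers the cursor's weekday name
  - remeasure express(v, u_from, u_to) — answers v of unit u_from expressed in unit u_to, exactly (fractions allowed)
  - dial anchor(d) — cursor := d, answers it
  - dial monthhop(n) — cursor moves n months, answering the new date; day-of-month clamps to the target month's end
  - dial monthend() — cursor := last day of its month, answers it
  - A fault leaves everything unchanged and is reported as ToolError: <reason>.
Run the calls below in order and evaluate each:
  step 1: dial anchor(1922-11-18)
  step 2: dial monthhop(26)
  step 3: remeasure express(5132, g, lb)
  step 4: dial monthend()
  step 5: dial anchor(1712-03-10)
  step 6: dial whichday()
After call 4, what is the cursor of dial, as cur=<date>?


Answer: cur=1925-01-31

Derivation:
·→ dial anchor(d=1922-11-18)
·← 1922-11-18
·→ dial monthhop(n=26)
·← 1925-01-18
·→ remeasure express(v=5132, u_from=g, u_to=lb)
·← 513200000/45359237
·→ dial monthend()
·← 1925-01-31
·→ dial anchor(d=1712-03-10)
·← 1712-03-10
·→ dial whichday()
·← Thursday


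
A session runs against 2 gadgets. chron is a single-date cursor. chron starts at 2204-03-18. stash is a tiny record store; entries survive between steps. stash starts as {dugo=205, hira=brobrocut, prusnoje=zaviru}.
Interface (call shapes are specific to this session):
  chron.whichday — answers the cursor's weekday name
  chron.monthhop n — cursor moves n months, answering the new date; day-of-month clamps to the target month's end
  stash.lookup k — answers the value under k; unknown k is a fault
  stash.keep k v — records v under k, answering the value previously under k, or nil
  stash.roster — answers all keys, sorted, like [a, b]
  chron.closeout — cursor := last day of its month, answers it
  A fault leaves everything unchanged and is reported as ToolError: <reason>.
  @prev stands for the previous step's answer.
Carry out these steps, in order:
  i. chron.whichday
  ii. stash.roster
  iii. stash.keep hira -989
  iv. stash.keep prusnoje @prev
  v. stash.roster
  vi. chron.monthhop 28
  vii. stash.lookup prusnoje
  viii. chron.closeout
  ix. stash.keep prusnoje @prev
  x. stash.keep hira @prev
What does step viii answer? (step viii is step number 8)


Answer: 2206-07-31

Derivation:
-> whichday()
<- Sunday
-> roster()
<- [dugo, hira, prusnoje]
-> keep(hira, -989)
<- brobrocut
-> keep(prusnoje, @prev)
<- zaviru
-> roster()
<- [dugo, hira, prusnoje]
-> monthhop(28)
<- 2206-07-18
-> lookup(prusnoje)
<- brobrocut
-> closeout()
<- 2206-07-31
-> keep(prusnoje, @prev)
<- brobrocut
-> keep(hira, @prev)
<- -989


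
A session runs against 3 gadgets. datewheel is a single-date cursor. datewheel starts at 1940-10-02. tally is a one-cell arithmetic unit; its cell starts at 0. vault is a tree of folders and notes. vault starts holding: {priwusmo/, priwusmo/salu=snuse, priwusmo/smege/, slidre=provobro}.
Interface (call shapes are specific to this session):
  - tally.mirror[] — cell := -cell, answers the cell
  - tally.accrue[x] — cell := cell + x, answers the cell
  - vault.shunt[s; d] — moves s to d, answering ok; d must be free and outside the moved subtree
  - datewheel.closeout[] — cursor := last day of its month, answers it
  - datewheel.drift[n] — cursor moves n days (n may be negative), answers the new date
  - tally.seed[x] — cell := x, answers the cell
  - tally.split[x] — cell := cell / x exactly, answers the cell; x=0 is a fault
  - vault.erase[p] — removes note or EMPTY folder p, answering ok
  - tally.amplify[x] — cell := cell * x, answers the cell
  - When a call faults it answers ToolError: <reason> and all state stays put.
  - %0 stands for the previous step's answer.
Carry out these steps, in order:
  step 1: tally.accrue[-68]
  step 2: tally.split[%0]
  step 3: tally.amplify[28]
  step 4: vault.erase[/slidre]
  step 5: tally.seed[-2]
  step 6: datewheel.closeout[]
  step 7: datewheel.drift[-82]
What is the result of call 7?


Answer: 1940-08-10

Derivation:
~$ accrue x=-68
  -68
~$ split x=%0
  1
~$ amplify x=28
  28
~$ erase p=/slidre
  ok
~$ seed x=-2
  -2
~$ closeout
  1940-10-31
~$ drift n=-82
  1940-08-10


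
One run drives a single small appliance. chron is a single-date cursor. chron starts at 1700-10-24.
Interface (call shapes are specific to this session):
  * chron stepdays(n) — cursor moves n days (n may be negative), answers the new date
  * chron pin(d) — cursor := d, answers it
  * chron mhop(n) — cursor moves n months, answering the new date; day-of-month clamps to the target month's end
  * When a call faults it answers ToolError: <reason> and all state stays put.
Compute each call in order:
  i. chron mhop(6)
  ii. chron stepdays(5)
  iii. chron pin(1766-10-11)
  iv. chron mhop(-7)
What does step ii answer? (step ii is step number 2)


Answer: 1701-04-29

Derivation:
~$ chron mhop n→6
  1701-04-24
~$ chron stepdays n→5
  1701-04-29
~$ chron pin d→1766-10-11
  1766-10-11
~$ chron mhop n→-7
  1766-03-11


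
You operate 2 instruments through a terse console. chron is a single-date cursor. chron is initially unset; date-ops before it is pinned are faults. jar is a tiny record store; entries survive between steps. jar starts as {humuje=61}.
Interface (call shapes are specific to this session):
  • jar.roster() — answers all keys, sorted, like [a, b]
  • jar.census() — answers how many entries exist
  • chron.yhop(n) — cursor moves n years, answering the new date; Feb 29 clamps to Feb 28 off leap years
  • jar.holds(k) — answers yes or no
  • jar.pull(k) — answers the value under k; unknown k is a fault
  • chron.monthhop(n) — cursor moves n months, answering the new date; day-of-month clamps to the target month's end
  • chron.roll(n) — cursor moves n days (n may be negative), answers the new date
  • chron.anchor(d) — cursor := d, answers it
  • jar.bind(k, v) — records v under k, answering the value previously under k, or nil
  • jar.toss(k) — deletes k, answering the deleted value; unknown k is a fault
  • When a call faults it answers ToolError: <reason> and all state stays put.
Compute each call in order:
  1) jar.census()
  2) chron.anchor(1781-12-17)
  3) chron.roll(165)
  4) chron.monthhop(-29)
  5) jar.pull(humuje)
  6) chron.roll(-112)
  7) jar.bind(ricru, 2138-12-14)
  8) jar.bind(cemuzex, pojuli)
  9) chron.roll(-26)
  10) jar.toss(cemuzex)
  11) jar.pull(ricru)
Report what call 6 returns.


! 1. jar.census() ~> 1
! 2. chron.anchor(1781-12-17) ~> 1781-12-17
! 3. chron.roll(165) ~> 1782-05-31
! 4. chron.monthhop(-29) ~> 1779-12-31
! 5. jar.pull(humuje) ~> 61
! 6. chron.roll(-112) ~> 1779-09-10
! 7. jar.bind(ricru, 2138-12-14) ~> nil
! 8. jar.bind(cemuzex, pojuli) ~> nil
! 9. chron.roll(-26) ~> 1779-08-15
! 10. jar.toss(cemuzex) ~> pojuli
! 11. jar.pull(ricru) ~> 2138-12-14

Answer: 1779-09-10


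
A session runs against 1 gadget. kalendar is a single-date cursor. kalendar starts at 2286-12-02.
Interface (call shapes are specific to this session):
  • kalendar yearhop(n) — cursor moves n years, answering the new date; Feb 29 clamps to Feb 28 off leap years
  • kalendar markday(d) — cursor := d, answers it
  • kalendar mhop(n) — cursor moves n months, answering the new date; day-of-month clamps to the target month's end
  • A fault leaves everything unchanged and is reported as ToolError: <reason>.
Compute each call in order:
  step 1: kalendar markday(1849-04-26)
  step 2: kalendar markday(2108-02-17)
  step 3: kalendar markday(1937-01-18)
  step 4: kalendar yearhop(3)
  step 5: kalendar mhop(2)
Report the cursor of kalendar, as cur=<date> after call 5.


Answer: cur=1940-03-18

Derivation:
% kalendar markday(d→1849-04-26) => 1849-04-26
% kalendar markday(d→2108-02-17) => 2108-02-17
% kalendar markday(d→1937-01-18) => 1937-01-18
% kalendar yearhop(n→3) => 1940-01-18
% kalendar mhop(n→2) => 1940-03-18


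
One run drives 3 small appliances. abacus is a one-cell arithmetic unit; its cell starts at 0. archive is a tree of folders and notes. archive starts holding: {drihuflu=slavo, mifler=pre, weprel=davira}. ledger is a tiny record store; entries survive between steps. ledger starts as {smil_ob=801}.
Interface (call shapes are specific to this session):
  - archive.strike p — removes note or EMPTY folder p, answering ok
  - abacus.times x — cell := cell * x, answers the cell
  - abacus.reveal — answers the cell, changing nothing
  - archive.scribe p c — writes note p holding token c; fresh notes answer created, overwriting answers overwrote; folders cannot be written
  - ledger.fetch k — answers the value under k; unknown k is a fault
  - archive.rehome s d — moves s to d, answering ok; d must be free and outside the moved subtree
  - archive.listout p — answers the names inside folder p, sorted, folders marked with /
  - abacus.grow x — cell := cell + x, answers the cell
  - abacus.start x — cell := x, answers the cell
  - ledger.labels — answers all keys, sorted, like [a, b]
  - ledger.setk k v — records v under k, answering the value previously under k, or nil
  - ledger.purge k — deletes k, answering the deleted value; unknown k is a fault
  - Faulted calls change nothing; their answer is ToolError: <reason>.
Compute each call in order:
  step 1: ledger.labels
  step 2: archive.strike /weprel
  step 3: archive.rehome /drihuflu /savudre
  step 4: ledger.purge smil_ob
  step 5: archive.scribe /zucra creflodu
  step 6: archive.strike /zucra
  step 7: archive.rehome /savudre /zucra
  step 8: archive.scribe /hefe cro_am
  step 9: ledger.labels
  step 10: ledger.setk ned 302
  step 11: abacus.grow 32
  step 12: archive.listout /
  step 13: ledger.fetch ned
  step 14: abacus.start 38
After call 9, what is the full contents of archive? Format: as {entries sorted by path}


Invoking ledger.labels(), and see [smil_ob].
I call archive.strike using p→/weprel, and get ok.
I use archive.rehome using s→/drihuflu, d→/savudre, and get ok.
I try ledger.purge using k→smil_ob, yielding 801.
I invoke archive.scribe using p→/zucra, c→creflodu, giving created.
I call archive.strike using p→/zucra, and observe ok.
Calling archive.rehome using s→/savudre, d→/zucra, — result: ok.
I invoke archive.scribe using p→/hefe, c→cro_am, and get created.
Next I call ledger.labels(), yielding [].
Invoking ledger.setk using k→ned, v→302: nil.
Then abacus.grow using x→32, — result: 32.
Next I call archive.listout using p→/, giving [hefe, mifler, zucra].
I call ledger.fetch using k→ned, and observe 302.
Invoking abacus.start using x→38, → 38.

Answer: {hefe=cro_am, mifler=pre, zucra=slavo}


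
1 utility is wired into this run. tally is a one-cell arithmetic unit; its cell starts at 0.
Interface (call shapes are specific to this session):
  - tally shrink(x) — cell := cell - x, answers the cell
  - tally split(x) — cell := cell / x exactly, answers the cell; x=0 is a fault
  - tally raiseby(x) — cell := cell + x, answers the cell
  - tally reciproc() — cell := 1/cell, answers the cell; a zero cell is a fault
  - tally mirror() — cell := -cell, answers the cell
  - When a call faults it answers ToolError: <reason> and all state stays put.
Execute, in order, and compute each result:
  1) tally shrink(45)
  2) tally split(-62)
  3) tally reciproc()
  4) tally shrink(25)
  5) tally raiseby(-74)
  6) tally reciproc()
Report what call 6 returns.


% tally shrink x: 45
[out] -45
% tally split x: -62
[out] 45/62
% tally reciproc
[out] 62/45
% tally shrink x: 25
[out] -1063/45
% tally raiseby x: -74
[out] -4393/45
% tally reciproc
[out] -45/4393

Answer: -45/4393


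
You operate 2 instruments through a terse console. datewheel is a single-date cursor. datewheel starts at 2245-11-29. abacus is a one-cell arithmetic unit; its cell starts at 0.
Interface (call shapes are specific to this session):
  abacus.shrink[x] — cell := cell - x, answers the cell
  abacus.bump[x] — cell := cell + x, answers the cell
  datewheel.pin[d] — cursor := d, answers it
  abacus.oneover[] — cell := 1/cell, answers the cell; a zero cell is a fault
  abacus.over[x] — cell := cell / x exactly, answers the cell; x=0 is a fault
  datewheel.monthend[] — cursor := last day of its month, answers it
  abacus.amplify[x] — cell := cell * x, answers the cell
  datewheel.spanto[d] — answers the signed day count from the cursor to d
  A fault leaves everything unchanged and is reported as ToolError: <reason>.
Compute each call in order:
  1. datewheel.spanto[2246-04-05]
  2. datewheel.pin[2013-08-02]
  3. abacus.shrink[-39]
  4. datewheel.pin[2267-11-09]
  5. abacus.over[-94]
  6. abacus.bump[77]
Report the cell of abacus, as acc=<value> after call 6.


Answer: acc=7199/94

Derivation:
==> spanto(d→2246-04-05)
<== 127
==> pin(d→2013-08-02)
<== 2013-08-02
==> shrink(x→-39)
<== 39
==> pin(d→2267-11-09)
<== 2267-11-09
==> over(x→-94)
<== -39/94
==> bump(x→77)
<== 7199/94


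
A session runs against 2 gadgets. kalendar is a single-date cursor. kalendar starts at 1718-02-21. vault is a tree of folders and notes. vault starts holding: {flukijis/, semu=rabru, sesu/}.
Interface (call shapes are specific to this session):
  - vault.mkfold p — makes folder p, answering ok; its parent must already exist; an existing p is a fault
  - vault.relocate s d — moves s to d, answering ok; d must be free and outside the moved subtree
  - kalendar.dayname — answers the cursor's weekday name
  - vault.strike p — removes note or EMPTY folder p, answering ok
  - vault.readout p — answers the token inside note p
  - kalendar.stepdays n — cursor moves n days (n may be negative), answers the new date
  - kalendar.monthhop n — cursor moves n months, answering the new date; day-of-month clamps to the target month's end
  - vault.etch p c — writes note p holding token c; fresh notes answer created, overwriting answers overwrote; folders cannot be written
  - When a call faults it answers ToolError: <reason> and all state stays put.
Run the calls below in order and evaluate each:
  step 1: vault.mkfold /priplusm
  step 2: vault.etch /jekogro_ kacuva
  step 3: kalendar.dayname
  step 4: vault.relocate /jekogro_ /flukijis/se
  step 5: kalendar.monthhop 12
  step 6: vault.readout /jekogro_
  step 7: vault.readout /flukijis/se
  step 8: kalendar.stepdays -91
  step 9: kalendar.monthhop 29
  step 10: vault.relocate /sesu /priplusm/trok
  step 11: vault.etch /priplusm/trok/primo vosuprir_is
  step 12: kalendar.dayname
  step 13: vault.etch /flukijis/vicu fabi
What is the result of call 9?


Answer: 1721-04-22

Derivation:
! mkfold(/priplusm) => ok
! etch(/jekogro_, kacuva) => created
! dayname() => Monday
! relocate(/jekogro_, /flukijis/se) => ok
! monthhop(12) => 1719-02-21
! readout(/jekogro_) => ToolError: not found
! readout(/flukijis/se) => kacuva
! stepdays(-91) => 1718-11-22
! monthhop(29) => 1721-04-22
! relocate(/sesu, /priplusm/trok) => ok
! etch(/priplusm/trok/primo, vosuprir_is) => created
! dayname() => Tuesday
! etch(/flukijis/vicu, fabi) => created


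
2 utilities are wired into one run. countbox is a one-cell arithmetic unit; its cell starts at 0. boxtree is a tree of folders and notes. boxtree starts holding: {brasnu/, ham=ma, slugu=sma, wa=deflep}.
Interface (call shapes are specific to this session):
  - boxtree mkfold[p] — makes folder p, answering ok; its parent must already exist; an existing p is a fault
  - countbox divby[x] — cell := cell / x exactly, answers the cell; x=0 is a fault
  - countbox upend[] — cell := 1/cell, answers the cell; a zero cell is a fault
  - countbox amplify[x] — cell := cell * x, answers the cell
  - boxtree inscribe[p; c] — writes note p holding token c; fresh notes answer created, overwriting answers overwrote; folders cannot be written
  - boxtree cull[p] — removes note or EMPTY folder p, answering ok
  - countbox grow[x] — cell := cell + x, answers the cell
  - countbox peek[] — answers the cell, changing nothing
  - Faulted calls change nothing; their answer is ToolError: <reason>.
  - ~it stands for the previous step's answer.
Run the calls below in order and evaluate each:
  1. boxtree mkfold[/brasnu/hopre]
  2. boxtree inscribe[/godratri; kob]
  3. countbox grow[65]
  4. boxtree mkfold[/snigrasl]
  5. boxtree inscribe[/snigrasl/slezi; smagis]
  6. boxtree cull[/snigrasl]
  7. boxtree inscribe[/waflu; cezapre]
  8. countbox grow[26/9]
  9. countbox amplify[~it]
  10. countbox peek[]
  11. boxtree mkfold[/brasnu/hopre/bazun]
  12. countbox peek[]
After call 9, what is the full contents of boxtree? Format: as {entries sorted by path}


Answer: {brasnu/, brasnu/hopre/, godratri=kob, ham=ma, slugu=sma, snigrasl/, snigrasl/slezi=smagis, wa=deflep, waflu=cezapre}

Derivation:
% boxtree mkfold(p=/brasnu/hopre) => ok
% boxtree inscribe(p=/godratri, c=kob) => created
% countbox grow(x=65) => 65
% boxtree mkfold(p=/snigrasl) => ok
% boxtree inscribe(p=/snigrasl/slezi, c=smagis) => created
% boxtree cull(p=/snigrasl) => ToolError: not empty
% boxtree inscribe(p=/waflu, c=cezapre) => created
% countbox grow(x=26/9) => 611/9
% countbox amplify(x=~it) => 373321/81
% countbox peek() => 373321/81
% boxtree mkfold(p=/brasnu/hopre/bazun) => ok
% countbox peek() => 373321/81
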